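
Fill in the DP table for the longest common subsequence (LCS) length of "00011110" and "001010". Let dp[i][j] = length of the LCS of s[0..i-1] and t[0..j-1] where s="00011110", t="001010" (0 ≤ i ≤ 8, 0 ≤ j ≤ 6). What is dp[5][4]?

3

   ''  0  0  1  0  1  0
''  0  0  0  0  0  0  0
 0  0  1  1  1  1  1  1
 0  0  1  2  2  2  2  2
 0  0  1  2  2  3  3  3
 1  0  1  2  3  3  4  4
 1  0  1  2  3  3  4  4
 1  0  1  2  3  3  4  4
 1  0  1  2  3  3  4  4
 0  0  1  2  3  4  4  5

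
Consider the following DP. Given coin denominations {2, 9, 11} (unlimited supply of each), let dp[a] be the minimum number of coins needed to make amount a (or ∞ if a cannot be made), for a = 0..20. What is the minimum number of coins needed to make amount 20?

2

 a  0  1  2  3  4  5  6  7  8  9 10 11 12 13 14 15 16 17 18 19 20
dp  0  -  1  -  2  -  3  -  4  1  5  1  6  2  7  3  8  4  2  5  2
(- denotes ∞ / unreachable)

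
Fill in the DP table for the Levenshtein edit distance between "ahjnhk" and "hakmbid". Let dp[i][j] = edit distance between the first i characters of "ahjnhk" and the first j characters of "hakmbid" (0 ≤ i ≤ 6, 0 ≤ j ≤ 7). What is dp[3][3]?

3

   ''  h  a  k  m  b  i  d
''  0  1  2  3  4  5  6  7
 a  1  1  1  2  3  4  5  6
 h  2  1  2  2  3  4  5  6
 j  3  2  2  3  3  4  5  6
 n  4  3  3  3  4  4  5  6
 h  5  4  4  4  4  5  5  6
 k  6  5  5  4  5  5  6  6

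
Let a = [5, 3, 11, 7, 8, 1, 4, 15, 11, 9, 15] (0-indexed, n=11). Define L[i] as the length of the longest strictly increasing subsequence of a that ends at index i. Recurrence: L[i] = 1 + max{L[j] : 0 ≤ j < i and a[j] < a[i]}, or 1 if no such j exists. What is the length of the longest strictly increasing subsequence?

   i    0    1    2    3    4    5    6    7    8    9   10
a[i]    5    3   11    7    8    1    4   15   11    9   15
L[i]    1    1    2    2    3    1    2    4    4    4    5

5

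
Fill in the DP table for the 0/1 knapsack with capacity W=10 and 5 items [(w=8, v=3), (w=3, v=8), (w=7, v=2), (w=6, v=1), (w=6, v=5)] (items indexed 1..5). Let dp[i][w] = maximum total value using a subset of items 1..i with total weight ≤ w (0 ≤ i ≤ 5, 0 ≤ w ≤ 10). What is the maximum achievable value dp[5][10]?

i\w   0   1   2   3   4   5   6   7   8   9  10
  0   0   0   0   0   0   0   0   0   0   0   0
  1   0   0   0   0   0   0   0   0   3   3   3
  2   0   0   0   8   8   8   8   8   8   8   8
  3   0   0   0   8   8   8   8   8   8   8  10
  4   0   0   0   8   8   8   8   8   8   9  10
  5   0   0   0   8   8   8   8   8   8  13  13

13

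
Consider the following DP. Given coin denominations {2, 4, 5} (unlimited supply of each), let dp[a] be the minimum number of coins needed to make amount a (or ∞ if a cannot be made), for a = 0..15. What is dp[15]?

3

 a  0  1  2  3  4  5  6  7  8  9 10 11 12 13 14 15
dp  0  -  1  -  1  1  2  2  2  2  2  3  3  3  3  3
(- denotes ∞ / unreachable)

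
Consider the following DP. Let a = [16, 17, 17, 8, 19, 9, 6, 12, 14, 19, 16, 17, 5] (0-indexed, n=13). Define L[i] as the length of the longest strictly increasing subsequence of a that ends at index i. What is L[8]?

   i    0    1    2    3    4    5    6    7    8    9   10   11   12
a[i]   16   17   17    8   19    9    6   12   14   19   16   17    5
L[i]    1    2    2    1    3    2    1    3    4    5    5    6    1

4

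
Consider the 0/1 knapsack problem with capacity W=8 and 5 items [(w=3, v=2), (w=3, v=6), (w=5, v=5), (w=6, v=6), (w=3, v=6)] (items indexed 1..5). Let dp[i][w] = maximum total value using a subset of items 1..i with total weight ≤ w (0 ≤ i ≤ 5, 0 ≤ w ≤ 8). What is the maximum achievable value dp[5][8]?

12

i\w   0   1   2   3   4   5   6   7   8
  0   0   0   0   0   0   0   0   0   0
  1   0   0   0   2   2   2   2   2   2
  2   0   0   0   6   6   6   8   8   8
  3   0   0   0   6   6   6   8   8  11
  4   0   0   0   6   6   6   8   8  11
  5   0   0   0   6   6   6  12  12  12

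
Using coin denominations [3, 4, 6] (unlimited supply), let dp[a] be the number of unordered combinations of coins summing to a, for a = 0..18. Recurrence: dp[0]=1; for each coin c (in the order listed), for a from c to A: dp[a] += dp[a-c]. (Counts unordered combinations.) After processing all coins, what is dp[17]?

after  coin     0     1     2     3     4     5     6     7     8     9    10    11    12    13    14    15    16    17    18
          3     1     0     0     1     0     0     1     0     0     1     0     0     1     0     0     1     0     0     1
          4     1     0     0     1     1     0     1     1     1     1     1     1     2     1     1     2     2     1     2
          6     1     0     0     1     1     0     2     1     1     2     2     1     4     2     2     4     4     2     6

2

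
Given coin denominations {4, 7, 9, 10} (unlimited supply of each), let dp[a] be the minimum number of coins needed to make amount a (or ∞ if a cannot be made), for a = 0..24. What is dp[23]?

 a  0  1  2  3  4  5  6  7  8  9 10 11 12 13 14 15 16 17 18 19 20 21 22 23 24
dp  0  -  -  -  1  -  -  1  2  1  1  2  3  2  2  3  2  2  2  2  2  3  3  3  3
(- denotes ∞ / unreachable)

3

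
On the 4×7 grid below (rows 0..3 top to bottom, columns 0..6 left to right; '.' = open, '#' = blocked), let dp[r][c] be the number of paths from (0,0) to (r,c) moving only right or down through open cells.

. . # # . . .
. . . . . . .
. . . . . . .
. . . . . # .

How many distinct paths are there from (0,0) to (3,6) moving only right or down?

13

r\c   0   1   2   3   4   5   6
  0   1   1   0   0   0   0   0
  1   1   2   2   2   2   2   2
  2   1   3   5   7   9  11  13
  3   1   4   9  16  25   0  13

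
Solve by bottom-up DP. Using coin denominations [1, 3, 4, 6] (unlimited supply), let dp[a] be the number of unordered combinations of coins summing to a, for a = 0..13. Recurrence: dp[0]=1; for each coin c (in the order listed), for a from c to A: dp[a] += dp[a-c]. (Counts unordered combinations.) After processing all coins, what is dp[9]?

9

after  coin     0     1     2     3     4     5     6     7     8     9    10    11    12    13
          1     1     1     1     1     1     1     1     1     1     1     1     1     1     1
          3     1     1     1     2     2     2     3     3     3     4     4     4     5     5
          4     1     1     1     2     3     3     4     5     6     7     8     9    11    12
          6     1     1     1     2     3     3     5     6     7     9    11    12    16    18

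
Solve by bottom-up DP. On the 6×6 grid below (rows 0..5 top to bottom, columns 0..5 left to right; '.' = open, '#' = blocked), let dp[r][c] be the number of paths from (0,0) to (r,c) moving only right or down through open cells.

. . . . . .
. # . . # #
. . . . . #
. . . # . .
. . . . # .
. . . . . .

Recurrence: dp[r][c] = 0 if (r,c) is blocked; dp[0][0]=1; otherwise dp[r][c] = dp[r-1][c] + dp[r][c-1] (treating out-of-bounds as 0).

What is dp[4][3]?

7

r\c   0   1   2   3   4   5
  0   1   1   1   1   1   1
  1   1   0   1   2   0   0
  2   1   1   2   4   4   0
  3   1   2   4   0   4   4
  4   1   3   7   7   0   4
  5   1   4  11  18  18  22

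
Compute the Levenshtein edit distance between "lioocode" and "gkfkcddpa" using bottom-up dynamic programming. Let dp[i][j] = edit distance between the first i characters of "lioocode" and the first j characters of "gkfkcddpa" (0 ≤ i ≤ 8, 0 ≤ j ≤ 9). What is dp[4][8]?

   ''  g  k  f  k  c  d  d  p  a
''  0  1  2  3  4  5  6  7  8  9
 l  1  1  2  3  4  5  6  7  8  9
 i  2  2  2  3  4  5  6  7  8  9
 o  3  3  3  3  4  5  6  7  8  9
 o  4  4  4  4  4  5  6  7  8  9
 c  5  5  5  5  5  4  5  6  7  8
 o  6  6  6  6  6  5  5  6  7  8
 d  7  7  7  7  7  6  5  5  6  7
 e  8  8  8  8  8  7  6  6  6  7

8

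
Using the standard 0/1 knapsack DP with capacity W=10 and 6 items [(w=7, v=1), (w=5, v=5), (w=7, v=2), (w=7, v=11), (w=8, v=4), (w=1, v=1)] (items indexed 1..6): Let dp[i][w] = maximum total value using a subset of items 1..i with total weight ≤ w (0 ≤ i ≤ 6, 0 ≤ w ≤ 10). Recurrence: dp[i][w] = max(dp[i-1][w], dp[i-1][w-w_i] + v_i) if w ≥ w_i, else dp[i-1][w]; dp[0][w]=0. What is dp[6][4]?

1

i\w   0   1   2   3   4   5   6   7   8   9  10
  0   0   0   0   0   0   0   0   0   0   0   0
  1   0   0   0   0   0   0   0   1   1   1   1
  2   0   0   0   0   0   5   5   5   5   5   5
  3   0   0   0   0   0   5   5   5   5   5   5
  4   0   0   0   0   0   5   5  11  11  11  11
  5   0   0   0   0   0   5   5  11  11  11  11
  6   0   1   1   1   1   5   6  11  12  12  12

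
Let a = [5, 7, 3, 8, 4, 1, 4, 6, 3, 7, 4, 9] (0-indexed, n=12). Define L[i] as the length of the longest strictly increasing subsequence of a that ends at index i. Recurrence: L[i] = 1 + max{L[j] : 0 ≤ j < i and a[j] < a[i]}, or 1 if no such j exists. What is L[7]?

   i    0    1    2    3    4    5    6    7    8    9   10   11
a[i]    5    7    3    8    4    1    4    6    3    7    4    9
L[i]    1    2    1    3    2    1    2    3    2    4    3    5

3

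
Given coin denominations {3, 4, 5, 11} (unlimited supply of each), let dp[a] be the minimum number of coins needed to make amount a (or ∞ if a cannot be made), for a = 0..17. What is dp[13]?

 a  0  1  2  3  4  5  6  7  8  9 10 11 12 13 14 15 16 17
dp  0  -  -  1  1  1  2  2  2  2  2  1  3  3  2  2  2  3
(- denotes ∞ / unreachable)

3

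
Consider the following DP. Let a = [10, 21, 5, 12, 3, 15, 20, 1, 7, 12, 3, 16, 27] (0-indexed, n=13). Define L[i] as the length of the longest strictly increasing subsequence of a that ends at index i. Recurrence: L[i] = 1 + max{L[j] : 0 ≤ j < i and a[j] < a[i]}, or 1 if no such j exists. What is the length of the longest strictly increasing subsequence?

5

   i    0    1    2    3    4    5    6    7    8    9   10   11   12
a[i]   10   21    5   12    3   15   20    1    7   12    3   16   27
L[i]    1    2    1    2    1    3    4    1    2    3    2    4    5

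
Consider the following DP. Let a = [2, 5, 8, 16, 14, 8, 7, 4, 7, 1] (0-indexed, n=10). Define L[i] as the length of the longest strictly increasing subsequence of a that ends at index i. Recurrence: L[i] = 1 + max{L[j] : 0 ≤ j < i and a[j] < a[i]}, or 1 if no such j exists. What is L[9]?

1

   i    0    1    2    3    4    5    6    7    8    9
a[i]    2    5    8   16   14    8    7    4    7    1
L[i]    1    2    3    4    4    3    3    2    3    1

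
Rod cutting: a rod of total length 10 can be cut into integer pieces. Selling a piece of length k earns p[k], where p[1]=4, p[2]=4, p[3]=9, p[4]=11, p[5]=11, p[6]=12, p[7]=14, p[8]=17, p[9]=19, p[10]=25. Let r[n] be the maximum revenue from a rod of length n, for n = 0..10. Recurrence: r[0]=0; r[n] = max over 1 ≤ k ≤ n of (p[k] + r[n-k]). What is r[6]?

24

   n    0    1    2    3    4    5    6    7    8    9   10
r[n]    0    4    8   12   16   20   24   28   32   36   40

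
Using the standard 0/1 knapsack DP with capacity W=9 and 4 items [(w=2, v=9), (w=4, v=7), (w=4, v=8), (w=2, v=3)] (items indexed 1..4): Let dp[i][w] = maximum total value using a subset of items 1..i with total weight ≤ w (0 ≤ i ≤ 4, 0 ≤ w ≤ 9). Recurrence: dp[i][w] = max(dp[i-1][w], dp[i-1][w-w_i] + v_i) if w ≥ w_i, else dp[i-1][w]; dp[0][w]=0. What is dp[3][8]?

i\w   0   1   2   3   4   5   6   7   8   9
  0   0   0   0   0   0   0   0   0   0   0
  1   0   0   9   9   9   9   9   9   9   9
  2   0   0   9   9   9   9  16  16  16  16
  3   0   0   9   9   9   9  17  17  17  17
  4   0   0   9   9  12  12  17  17  20  20

17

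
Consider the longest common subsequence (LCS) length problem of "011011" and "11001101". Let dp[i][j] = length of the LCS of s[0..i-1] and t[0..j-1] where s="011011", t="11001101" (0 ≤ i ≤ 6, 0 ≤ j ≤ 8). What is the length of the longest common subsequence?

5

   ''  1  1  0  0  1  1  0  1
''  0  0  0  0  0  0  0  0  0
 0  0  0  0  1  1  1  1  1  1
 1  0  1  1  1  1  2  2  2  2
 1  0  1  2  2  2  2  3  3  3
 0  0  1  2  3  3  3  3  4  4
 1  0  1  2  3  3  4  4  4  5
 1  0  1  2  3  3  4  5  5  5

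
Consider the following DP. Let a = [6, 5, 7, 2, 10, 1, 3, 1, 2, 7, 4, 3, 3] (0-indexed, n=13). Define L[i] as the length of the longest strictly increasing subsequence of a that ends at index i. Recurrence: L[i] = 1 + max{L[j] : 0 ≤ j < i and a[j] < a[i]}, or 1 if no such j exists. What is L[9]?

   i    0    1    2    3    4    5    6    7    8    9   10   11   12
a[i]    6    5    7    2   10    1    3    1    2    7    4    3    3
L[i]    1    1    2    1    3    1    2    1    2    3    3    3    3

3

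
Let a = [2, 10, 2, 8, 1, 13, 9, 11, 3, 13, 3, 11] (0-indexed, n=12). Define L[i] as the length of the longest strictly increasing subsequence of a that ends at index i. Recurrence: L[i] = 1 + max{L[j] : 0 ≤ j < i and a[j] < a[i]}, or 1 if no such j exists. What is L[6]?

3

   i    0    1    2    3    4    5    6    7    8    9   10   11
a[i]    2   10    2    8    1   13    9   11    3   13    3   11
L[i]    1    2    1    2    1    3    3    4    2    5    2    4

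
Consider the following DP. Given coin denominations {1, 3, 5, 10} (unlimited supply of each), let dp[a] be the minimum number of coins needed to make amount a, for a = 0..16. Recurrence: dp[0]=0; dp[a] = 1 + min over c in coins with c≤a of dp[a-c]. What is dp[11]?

 a  0  1  2  3  4  5  6  7  8  9 10 11 12 13 14 15 16
dp  0  1  2  1  2  1  2  3  2  3  1  2  3  2  3  2  3

2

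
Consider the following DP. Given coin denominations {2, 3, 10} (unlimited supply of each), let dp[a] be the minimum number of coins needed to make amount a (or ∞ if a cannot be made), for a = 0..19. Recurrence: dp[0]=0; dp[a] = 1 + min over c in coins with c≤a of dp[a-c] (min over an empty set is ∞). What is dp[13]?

 a  0  1  2  3  4  5  6  7  8  9 10 11 12 13 14 15 16 17 18 19
dp  0  -  1  1  2  2  2  3  3  3  1  4  2  2  3  3  3  4  4  4
(- denotes ∞ / unreachable)

2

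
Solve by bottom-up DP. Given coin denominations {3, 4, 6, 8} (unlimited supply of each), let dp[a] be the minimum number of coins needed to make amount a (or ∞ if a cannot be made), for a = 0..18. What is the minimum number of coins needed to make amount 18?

 a  0  1  2  3  4  5  6  7  8  9 10 11 12 13 14 15 16 17 18
dp  0  -  -  1  1  -  1  2  1  2  2  2  2  3  2  3  2  3  3
(- denotes ∞ / unreachable)

3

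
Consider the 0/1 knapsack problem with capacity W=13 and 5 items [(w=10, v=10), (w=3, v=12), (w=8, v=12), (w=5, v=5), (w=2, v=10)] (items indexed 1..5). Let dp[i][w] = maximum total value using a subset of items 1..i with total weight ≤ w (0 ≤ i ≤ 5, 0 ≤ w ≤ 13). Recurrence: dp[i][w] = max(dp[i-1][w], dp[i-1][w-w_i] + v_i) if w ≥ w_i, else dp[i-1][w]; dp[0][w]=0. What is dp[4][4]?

12

i\w   0   1   2   3   4   5   6   7   8   9  10  11  12  13
  0   0   0   0   0   0   0   0   0   0   0   0   0   0   0
  1   0   0   0   0   0   0   0   0   0   0  10  10  10  10
  2   0   0   0  12  12  12  12  12  12  12  12  12  12  22
  3   0   0   0  12  12  12  12  12  12  12  12  24  24  24
  4   0   0   0  12  12  12  12  12  17  17  17  24  24  24
  5   0   0  10  12  12  22  22  22  22  22  27  27  27  34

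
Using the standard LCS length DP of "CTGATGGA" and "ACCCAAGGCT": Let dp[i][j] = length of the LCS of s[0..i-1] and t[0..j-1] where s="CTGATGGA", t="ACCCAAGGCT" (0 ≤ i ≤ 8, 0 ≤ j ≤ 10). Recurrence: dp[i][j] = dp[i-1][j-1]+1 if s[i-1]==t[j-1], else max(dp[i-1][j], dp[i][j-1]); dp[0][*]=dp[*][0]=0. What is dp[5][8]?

2

   ''  A  C  C  C  A  A  G  G  C  T
''  0  0  0  0  0  0  0  0  0  0  0
 C  0  0  1  1  1  1  1  1  1  1  1
 T  0  0  1  1  1  1  1  1  1  1  2
 G  0  0  1  1  1  1  1  2  2  2  2
 A  0  1  1  1  1  2  2  2  2  2  2
 T  0  1  1  1  1  2  2  2  2  2  3
 G  0  1  1  1  1  2  2  3  3  3  3
 G  0  1  1  1  1  2  2  3  4  4  4
 A  0  1  1  1  1  2  3  3  4  4  4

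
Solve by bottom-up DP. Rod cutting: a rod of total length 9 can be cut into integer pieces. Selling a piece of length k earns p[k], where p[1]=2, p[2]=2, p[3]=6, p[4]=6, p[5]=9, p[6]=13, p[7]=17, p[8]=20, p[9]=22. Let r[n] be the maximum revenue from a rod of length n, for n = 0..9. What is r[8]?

20

   n    0    1    2    3    4    5    6    7    8    9
r[n]    0    2    4    6    8   10   13   17   20   22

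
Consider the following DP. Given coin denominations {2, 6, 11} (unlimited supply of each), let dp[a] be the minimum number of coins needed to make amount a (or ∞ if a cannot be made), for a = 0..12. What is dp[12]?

2

 a  0  1  2  3  4  5  6  7  8  9 10 11 12
dp  0  -  1  -  2  -  1  -  2  -  3  1  2
(- denotes ∞ / unreachable)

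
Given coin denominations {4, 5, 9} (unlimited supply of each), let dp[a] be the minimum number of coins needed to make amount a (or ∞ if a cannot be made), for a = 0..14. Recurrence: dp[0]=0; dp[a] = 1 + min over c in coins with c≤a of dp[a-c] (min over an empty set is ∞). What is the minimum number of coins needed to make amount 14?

2

 a  0  1  2  3  4  5  6  7  8  9 10 11 12 13 14
dp  0  -  -  -  1  1  -  -  2  1  2  -  3  2  2
(- denotes ∞ / unreachable)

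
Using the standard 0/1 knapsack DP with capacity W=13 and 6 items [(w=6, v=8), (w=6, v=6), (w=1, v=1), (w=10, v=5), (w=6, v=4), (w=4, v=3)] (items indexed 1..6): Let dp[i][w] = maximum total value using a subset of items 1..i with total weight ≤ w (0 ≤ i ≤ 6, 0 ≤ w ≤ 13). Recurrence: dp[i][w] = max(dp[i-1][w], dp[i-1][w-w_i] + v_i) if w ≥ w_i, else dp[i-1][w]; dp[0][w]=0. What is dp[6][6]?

i\w   0   1   2   3   4   5   6   7   8   9  10  11  12  13
  0   0   0   0   0   0   0   0   0   0   0   0   0   0   0
  1   0   0   0   0   0   0   8   8   8   8   8   8   8   8
  2   0   0   0   0   0   0   8   8   8   8   8   8  14  14
  3   0   1   1   1   1   1   8   9   9   9   9   9  14  15
  4   0   1   1   1   1   1   8   9   9   9   9   9  14  15
  5   0   1   1   1   1   1   8   9   9   9   9   9  14  15
  6   0   1   1   1   3   4   8   9   9   9  11  12  14  15

8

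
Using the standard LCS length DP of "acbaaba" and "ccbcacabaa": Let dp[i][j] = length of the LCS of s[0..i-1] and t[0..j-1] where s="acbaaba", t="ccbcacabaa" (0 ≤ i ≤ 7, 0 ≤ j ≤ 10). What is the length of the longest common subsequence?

6

   ''  c  c  b  c  a  c  a  b  a  a
''  0  0  0  0  0  0  0  0  0  0  0
 a  0  0  0  0  0  1  1  1  1  1  1
 c  0  1  1  1  1  1  2  2  2  2  2
 b  0  1  1  2  2  2  2  2  3  3  3
 a  0  1  1  2  2  3  3  3  3  4  4
 a  0  1  1  2  2  3  3  4  4  4  5
 b  0  1  1  2  2  3  3  4  5  5  5
 a  0  1  1  2  2  3  3  4  5  6  6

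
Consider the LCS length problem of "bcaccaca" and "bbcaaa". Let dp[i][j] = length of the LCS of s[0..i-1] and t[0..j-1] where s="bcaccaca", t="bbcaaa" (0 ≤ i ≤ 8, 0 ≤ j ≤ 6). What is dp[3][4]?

3

   ''  b  b  c  a  a  a
''  0  0  0  0  0  0  0
 b  0  1  1  1  1  1  1
 c  0  1  1  2  2  2  2
 a  0  1  1  2  3  3  3
 c  0  1  1  2  3  3  3
 c  0  1  1  2  3  3  3
 a  0  1  1  2  3  4  4
 c  0  1  1  2  3  4  4
 a  0  1  1  2  3  4  5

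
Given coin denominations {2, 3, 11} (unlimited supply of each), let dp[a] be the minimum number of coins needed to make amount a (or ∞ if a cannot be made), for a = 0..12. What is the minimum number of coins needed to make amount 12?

 a  0  1  2  3  4  5  6  7  8  9 10 11 12
dp  0  -  1  1  2  2  2  3  3  3  4  1  4
(- denotes ∞ / unreachable)

4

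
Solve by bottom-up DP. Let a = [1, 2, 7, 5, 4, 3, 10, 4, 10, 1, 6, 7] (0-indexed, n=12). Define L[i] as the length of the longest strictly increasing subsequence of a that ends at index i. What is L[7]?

   i    0    1    2    3    4    5    6    7    8    9   10   11
a[i]    1    2    7    5    4    3   10    4   10    1    6    7
L[i]    1    2    3    3    3    3    4    4    5    1    5    6

4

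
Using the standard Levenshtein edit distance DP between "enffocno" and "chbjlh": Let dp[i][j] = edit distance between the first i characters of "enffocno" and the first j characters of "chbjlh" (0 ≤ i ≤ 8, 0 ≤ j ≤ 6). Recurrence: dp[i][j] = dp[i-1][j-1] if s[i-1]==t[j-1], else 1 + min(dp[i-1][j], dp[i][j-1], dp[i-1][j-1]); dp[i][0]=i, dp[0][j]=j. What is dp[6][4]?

6

   ''  c  h  b  j  l  h
''  0  1  2  3  4  5  6
 e  1  1  2  3  4  5  6
 n  2  2  2  3  4  5  6
 f  3  3  3  3  4  5  6
 f  4  4  4  4  4  5  6
 o  5  5  5  5  5  5  6
 c  6  5  6  6  6  6  6
 n  7  6  6  7  7  7  7
 o  8  7  7  7  8  8  8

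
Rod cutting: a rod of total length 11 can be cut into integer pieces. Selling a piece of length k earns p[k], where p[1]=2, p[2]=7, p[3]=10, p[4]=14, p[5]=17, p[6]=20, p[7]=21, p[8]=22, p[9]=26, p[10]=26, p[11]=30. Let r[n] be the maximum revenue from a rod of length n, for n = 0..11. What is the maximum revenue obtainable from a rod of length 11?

38

   n    0    1    2    3    4    5    6    7    8    9   10   11
r[n]    0    2    7   10   14   17   21   24   28   31   35   38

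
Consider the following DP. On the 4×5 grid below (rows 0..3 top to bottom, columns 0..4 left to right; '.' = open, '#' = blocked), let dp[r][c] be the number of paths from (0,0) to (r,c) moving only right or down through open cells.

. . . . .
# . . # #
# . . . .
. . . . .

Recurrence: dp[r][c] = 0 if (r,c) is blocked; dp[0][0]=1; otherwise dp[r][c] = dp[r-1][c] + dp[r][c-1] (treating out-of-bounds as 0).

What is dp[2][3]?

r\c   0   1   2   3   4
  0   1   1   1   1   1
  1   0   1   2   0   0
  2   0   1   3   3   3
  3   0   1   4   7  10

3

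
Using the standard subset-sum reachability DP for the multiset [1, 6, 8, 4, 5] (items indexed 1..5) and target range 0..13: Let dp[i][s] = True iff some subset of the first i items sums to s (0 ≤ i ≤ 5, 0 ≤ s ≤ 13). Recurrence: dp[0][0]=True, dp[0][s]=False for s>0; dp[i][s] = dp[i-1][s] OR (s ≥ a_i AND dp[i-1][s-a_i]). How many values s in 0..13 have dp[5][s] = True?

12

i\s   0   1   2   3   4   5   6   7   8   9  10  11  12  13
  0   T   F   F   F   F   F   F   F   F   F   F   F   F   F
  1   T   T   F   F   F   F   F   F   F   F   F   F   F   F
  2   T   T   F   F   F   F   T   T   F   F   F   F   F   F
  3   T   T   F   F   F   F   T   T   T   T   F   F   F   F
  4   T   T   F   F   T   T   T   T   T   T   T   T   T   T
  5   T   T   F   F   T   T   T   T   T   T   T   T   T   T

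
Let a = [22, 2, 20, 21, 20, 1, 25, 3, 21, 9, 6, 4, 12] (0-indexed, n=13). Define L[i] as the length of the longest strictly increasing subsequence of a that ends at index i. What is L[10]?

3

   i    0    1    2    3    4    5    6    7    8    9   10   11   12
a[i]   22    2   20   21   20    1   25    3   21    9    6    4   12
L[i]    1    1    2    3    2    1    4    2    3    3    3    3    4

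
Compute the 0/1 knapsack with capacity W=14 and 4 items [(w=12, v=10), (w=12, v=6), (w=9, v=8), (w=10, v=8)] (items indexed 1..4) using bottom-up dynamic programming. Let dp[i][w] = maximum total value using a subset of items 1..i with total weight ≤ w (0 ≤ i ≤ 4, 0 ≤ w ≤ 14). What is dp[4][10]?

i\w   0   1   2   3   4   5   6   7   8   9  10  11  12  13  14
  0   0   0   0   0   0   0   0   0   0   0   0   0   0   0   0
  1   0   0   0   0   0   0   0   0   0   0   0   0  10  10  10
  2   0   0   0   0   0   0   0   0   0   0   0   0  10  10  10
  3   0   0   0   0   0   0   0   0   0   8   8   8  10  10  10
  4   0   0   0   0   0   0   0   0   0   8   8   8  10  10  10

8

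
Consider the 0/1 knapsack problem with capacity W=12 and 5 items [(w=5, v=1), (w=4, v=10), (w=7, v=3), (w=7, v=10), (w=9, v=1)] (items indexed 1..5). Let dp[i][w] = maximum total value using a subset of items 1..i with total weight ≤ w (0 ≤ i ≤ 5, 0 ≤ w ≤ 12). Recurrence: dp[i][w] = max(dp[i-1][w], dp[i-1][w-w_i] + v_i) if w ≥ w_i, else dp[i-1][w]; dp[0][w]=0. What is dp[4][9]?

i\w   0   1   2   3   4   5   6   7   8   9  10  11  12
  0   0   0   0   0   0   0   0   0   0   0   0   0   0
  1   0   0   0   0   0   1   1   1   1   1   1   1   1
  2   0   0   0   0  10  10  10  10  10  11  11  11  11
  3   0   0   0   0  10  10  10  10  10  11  11  13  13
  4   0   0   0   0  10  10  10  10  10  11  11  20  20
  5   0   0   0   0  10  10  10  10  10  11  11  20  20

11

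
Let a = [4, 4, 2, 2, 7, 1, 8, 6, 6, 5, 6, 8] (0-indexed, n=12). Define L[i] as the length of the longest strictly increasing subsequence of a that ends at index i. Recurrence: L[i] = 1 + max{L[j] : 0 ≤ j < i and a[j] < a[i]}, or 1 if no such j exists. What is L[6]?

3

   i    0    1    2    3    4    5    6    7    8    9   10   11
a[i]    4    4    2    2    7    1    8    6    6    5    6    8
L[i]    1    1    1    1    2    1    3    2    2    2    3    4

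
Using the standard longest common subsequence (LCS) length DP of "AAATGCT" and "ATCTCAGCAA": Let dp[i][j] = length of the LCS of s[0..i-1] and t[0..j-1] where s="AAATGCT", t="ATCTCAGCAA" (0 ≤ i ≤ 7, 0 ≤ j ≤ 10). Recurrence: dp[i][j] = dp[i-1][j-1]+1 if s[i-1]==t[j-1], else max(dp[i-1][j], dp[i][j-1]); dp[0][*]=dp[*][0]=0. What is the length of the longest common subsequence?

4

   ''  A  T  C  T  C  A  G  C  A  A
''  0  0  0  0  0  0  0  0  0  0  0
 A  0  1  1  1  1  1  1  1  1  1  1
 A  0  1  1  1  1  1  2  2  2  2  2
 A  0  1  1  1  1  1  2  2  2  3  3
 T  0  1  2  2  2  2  2  2  2  3  3
 G  0  1  2  2  2  2  2  3  3  3  3
 C  0  1  2  3  3  3  3  3  4  4  4
 T  0  1  2  3  4  4  4  4  4  4  4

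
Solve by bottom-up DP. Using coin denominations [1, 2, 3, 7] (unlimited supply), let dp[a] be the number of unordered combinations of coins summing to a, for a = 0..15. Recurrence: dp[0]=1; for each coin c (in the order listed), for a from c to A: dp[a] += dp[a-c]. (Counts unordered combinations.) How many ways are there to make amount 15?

38

after  coin     0     1     2     3     4     5     6     7     8     9    10    11    12    13    14    15
          1     1     1     1     1     1     1     1     1     1     1     1     1     1     1     1     1
          2     1     1     2     2     3     3     4     4     5     5     6     6     7     7     8     8
          3     1     1     2     3     4     5     7     8    10    12    14    16    19    21    24    27
          7     1     1     2     3     4     5     7     9    11    14    17    20    24    28    33    38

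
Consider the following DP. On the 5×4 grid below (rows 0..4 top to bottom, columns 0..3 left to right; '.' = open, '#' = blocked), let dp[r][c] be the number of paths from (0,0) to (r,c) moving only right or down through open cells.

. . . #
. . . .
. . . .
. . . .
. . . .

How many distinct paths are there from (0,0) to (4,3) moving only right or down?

34

r\c   0   1   2   3
  0   1   1   1   0
  1   1   2   3   3
  2   1   3   6   9
  3   1   4  10  19
  4   1   5  15  34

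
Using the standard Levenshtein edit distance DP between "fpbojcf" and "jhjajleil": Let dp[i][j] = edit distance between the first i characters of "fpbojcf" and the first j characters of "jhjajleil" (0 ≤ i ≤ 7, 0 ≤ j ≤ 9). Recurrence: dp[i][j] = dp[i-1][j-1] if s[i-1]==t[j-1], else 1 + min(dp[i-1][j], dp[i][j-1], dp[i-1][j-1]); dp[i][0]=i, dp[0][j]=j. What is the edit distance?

   ''  j  h  j  a  j  l  e  i  l
''  0  1  2  3  4  5  6  7  8  9
 f  1  1  2  3  4  5  6  7  8  9
 p  2  2  2  3  4  5  6  7  8  9
 b  3  3  3  3  4  5  6  7  8  9
 o  4  4  4  4  4  5  6  7  8  9
 j  5  4  5  4  5  4  5  6  7  8
 c  6  5  5  5  5  5  5  6  7  8
 f  7  6  6  6  6  6  6  6  7  8

8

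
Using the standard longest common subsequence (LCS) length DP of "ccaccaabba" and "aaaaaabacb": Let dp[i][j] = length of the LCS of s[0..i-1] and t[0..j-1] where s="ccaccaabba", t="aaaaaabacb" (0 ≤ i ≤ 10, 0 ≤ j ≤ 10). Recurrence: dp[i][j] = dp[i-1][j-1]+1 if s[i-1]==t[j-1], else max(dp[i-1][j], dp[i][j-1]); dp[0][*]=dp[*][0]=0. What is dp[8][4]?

   ''  a  a  a  a  a  a  b  a  c  b
''  0  0  0  0  0  0  0  0  0  0  0
 c  0  0  0  0  0  0  0  0  0  1  1
 c  0  0  0  0  0  0  0  0  0  1  1
 a  0  1  1  1  1  1  1  1  1  1  1
 c  0  1  1  1  1  1  1  1  1  2  2
 c  0  1  1  1  1  1  1  1  1  2  2
 a  0  1  2  2  2  2  2  2  2  2  2
 a  0  1  2  3  3  3  3  3  3  3  3
 b  0  1  2  3  3  3  3  4  4  4  4
 b  0  1  2  3  3  3  3  4  4  4  5
 a  0  1  2  3  4  4  4  4  5  5  5

3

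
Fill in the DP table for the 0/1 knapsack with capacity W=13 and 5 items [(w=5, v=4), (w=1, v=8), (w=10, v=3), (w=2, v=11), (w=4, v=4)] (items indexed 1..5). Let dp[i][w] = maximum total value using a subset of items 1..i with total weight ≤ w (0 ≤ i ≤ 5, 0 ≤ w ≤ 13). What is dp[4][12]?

i\w   0   1   2   3   4   5   6   7   8   9  10  11  12  13
  0   0   0   0   0   0   0   0   0   0   0   0   0   0   0
  1   0   0   0   0   0   4   4   4   4   4   4   4   4   4
  2   0   8   8   8   8   8  12  12  12  12  12  12  12  12
  3   0   8   8   8   8   8  12  12  12  12  12  12  12  12
  4   0   8  11  19  19  19  19  19  23  23  23  23  23  23
  5   0   8  11  19  19  19  19  23  23  23  23  23  27  27

23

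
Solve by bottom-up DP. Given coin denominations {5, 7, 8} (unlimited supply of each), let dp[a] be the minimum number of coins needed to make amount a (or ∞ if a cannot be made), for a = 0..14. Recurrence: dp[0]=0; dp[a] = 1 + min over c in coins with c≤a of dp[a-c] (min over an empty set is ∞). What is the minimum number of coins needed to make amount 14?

2

 a  0  1  2  3  4  5  6  7  8  9 10 11 12 13 14
dp  0  -  -  -  -  1  -  1  1  -  2  -  2  2  2
(- denotes ∞ / unreachable)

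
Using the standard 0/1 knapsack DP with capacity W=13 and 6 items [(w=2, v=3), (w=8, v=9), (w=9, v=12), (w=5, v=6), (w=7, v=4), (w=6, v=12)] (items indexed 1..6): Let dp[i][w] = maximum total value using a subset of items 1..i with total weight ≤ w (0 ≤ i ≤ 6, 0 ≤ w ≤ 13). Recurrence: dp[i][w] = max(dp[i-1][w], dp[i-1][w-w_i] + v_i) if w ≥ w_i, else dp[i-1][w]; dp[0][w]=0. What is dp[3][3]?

i\w   0   1   2   3   4   5   6   7   8   9  10  11  12  13
  0   0   0   0   0   0   0   0   0   0   0   0   0   0   0
  1   0   0   3   3   3   3   3   3   3   3   3   3   3   3
  2   0   0   3   3   3   3   3   3   9   9  12  12  12  12
  3   0   0   3   3   3   3   3   3   9  12  12  15  15  15
  4   0   0   3   3   3   6   6   9   9  12  12  15  15  15
  5   0   0   3   3   3   6   6   9   9  12  12  15  15  15
  6   0   0   3   3   3   6  12  12  15  15  15  18  18  21

3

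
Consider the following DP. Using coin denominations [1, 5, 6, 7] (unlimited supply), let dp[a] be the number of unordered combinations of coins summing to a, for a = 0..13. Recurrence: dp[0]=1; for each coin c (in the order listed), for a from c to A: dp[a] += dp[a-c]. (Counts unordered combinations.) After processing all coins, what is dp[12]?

8

after  coin     0     1     2     3     4     5     6     7     8     9    10    11    12    13
          1     1     1     1     1     1     1     1     1     1     1     1     1     1     1
          5     1     1     1     1     1     2     2     2     2     2     3     3     3     3
          6     1     1     1     1     1     2     3     3     3     3     4     5     6     6
          7     1     1     1     1     1     2     3     4     4     4     5     6     8     9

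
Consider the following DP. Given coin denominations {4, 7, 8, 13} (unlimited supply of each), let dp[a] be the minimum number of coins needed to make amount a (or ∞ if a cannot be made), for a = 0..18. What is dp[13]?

 a  0  1  2  3  4  5  6  7  8  9 10 11 12 13 14 15 16 17 18
dp  0  -  -  -  1  -  -  1  1  -  -  2  2  1  2  2  2  2  3
(- denotes ∞ / unreachable)

1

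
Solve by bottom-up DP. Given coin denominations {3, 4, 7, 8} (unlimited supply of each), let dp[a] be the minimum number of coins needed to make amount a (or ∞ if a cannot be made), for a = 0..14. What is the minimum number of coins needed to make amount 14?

2

 a  0  1  2  3  4  5  6  7  8  9 10 11 12 13 14
dp  0  -  -  1  1  -  2  1  1  3  2  2  2  3  2
(- denotes ∞ / unreachable)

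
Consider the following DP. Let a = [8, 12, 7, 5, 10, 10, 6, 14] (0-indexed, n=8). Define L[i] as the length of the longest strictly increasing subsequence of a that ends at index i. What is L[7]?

   i    0    1    2    3    4    5    6    7
a[i]    8   12    7    5   10   10    6   14
L[i]    1    2    1    1    2    2    2    3

3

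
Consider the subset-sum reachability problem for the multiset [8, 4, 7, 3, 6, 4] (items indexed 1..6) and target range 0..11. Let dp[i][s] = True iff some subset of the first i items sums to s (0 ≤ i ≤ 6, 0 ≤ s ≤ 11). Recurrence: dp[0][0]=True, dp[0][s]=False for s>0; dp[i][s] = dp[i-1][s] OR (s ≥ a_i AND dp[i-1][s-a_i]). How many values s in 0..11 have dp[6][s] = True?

9

i\s   0   1   2   3   4   5   6   7   8   9  10  11
  0   T   F   F   F   F   F   F   F   F   F   F   F
  1   T   F   F   F   F   F   F   F   T   F   F   F
  2   T   F   F   F   T   F   F   F   T   F   F   F
  3   T   F   F   F   T   F   F   T   T   F   F   T
  4   T   F   F   T   T   F   F   T   T   F   T   T
  5   T   F   F   T   T   F   T   T   T   T   T   T
  6   T   F   F   T   T   F   T   T   T   T   T   T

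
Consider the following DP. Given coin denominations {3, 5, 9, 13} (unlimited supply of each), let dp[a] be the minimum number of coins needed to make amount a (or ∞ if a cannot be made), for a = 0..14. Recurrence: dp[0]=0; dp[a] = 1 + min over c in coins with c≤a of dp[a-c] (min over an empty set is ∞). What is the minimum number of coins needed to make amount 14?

2

 a  0  1  2  3  4  5  6  7  8  9 10 11 12 13 14
dp  0  -  -  1  -  1  2  -  2  1  2  3  2  1  2
(- denotes ∞ / unreachable)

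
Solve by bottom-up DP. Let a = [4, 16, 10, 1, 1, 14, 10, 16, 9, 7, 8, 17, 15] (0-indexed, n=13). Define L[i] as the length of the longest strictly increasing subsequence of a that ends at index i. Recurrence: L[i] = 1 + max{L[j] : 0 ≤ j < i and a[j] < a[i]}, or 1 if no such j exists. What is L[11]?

   i    0    1    2    3    4    5    6    7    8    9   10   11   12
a[i]    4   16   10    1    1   14   10   16    9    7    8   17   15
L[i]    1    2    2    1    1    3    2    4    2    2    3    5    4

5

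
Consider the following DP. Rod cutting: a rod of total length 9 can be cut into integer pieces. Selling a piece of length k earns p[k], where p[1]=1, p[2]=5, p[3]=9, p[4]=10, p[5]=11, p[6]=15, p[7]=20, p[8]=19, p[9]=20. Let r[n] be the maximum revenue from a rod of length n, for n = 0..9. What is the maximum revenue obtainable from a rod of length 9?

27

   n    0    1    2    3    4    5    6    7    8    9
r[n]    0    1    5    9   10   14   18   20   23   27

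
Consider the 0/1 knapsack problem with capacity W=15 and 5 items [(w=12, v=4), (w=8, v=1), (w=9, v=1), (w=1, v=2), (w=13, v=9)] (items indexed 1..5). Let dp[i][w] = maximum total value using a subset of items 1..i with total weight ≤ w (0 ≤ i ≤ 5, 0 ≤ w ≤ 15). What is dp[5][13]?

9

i\w   0   1   2   3   4   5   6   7   8   9  10  11  12  13  14  15
  0   0   0   0   0   0   0   0   0   0   0   0   0   0   0   0   0
  1   0   0   0   0   0   0   0   0   0   0   0   0   4   4   4   4
  2   0   0   0   0   0   0   0   0   1   1   1   1   4   4   4   4
  3   0   0   0   0   0   0   0   0   1   1   1   1   4   4   4   4
  4   0   2   2   2   2   2   2   2   2   3   3   3   4   6   6   6
  5   0   2   2   2   2   2   2   2   2   3   3   3   4   9  11  11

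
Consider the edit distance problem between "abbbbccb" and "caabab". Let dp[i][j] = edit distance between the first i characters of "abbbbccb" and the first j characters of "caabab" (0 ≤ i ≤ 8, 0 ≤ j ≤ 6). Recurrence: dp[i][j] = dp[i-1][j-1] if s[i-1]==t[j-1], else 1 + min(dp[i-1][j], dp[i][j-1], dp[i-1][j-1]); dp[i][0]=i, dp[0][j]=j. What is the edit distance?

   ''  c  a  a  b  a  b
''  0  1  2  3  4  5  6
 a  1  1  1  2  3  4  5
 b  2  2  2  2  2  3  4
 b  3  3  3  3  2  3  3
 b  4  4  4  4  3  3  3
 b  5  5  5  5  4  4  3
 c  6  5  6  6  5  5  4
 c  7  6  6  7  6  6  5
 b  8  7  7  7  7  7  6

6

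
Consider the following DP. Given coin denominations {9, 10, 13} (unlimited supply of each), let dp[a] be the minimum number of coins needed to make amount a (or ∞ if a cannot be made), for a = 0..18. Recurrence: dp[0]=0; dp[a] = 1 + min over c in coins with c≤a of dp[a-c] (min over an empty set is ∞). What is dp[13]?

 a  0  1  2  3  4  5  6  7  8  9 10 11 12 13 14 15 16 17 18
dp  0  -  -  -  -  -  -  -  -  1  1  -  -  1  -  -  -  -  2
(- denotes ∞ / unreachable)

1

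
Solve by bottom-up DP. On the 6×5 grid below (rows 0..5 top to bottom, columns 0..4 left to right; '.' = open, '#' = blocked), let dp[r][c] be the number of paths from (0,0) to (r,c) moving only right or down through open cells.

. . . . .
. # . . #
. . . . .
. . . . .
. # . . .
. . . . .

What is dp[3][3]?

r\c   0   1   2   3   4
  0   1   1   1   1   1
  1   1   0   1   2   0
  2   1   1   2   4   4
  3   1   2   4   8  12
  4   1   0   4  12  24
  5   1   1   5  17  41

8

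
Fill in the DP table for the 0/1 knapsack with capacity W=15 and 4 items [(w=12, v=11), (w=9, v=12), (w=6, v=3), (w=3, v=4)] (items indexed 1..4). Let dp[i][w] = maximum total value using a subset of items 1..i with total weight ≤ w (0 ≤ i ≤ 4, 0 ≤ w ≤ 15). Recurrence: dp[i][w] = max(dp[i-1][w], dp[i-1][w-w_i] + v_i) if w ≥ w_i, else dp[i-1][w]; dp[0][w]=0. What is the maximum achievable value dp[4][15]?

16

i\w   0   1   2   3   4   5   6   7   8   9  10  11  12  13  14  15
  0   0   0   0   0   0   0   0   0   0   0   0   0   0   0   0   0
  1   0   0   0   0   0   0   0   0   0   0   0   0  11  11  11  11
  2   0   0   0   0   0   0   0   0   0  12  12  12  12  12  12  12
  3   0   0   0   0   0   0   3   3   3  12  12  12  12  12  12  15
  4   0   0   0   4   4   4   4   4   4  12  12  12  16  16  16  16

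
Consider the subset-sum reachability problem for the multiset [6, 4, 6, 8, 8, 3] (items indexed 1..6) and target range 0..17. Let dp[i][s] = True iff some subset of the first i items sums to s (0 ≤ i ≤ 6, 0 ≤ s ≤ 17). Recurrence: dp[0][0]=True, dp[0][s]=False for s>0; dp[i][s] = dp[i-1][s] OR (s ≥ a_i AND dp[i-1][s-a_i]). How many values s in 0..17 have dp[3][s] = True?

6

i\s   0   1   2   3   4   5   6   7   8   9  10  11  12  13  14  15  16  17
  0   T   F   F   F   F   F   F   F   F   F   F   F   F   F   F   F   F   F
  1   T   F   F   F   F   F   T   F   F   F   F   F   F   F   F   F   F   F
  2   T   F   F   F   T   F   T   F   F   F   T   F   F   F   F   F   F   F
  3   T   F   F   F   T   F   T   F   F   F   T   F   T   F   F   F   T   F
  4   T   F   F   F   T   F   T   F   T   F   T   F   T   F   T   F   T   F
  5   T   F   F   F   T   F   T   F   T   F   T   F   T   F   T   F   T   F
  6   T   F   F   T   T   F   T   T   T   T   T   T   T   T   T   T   T   T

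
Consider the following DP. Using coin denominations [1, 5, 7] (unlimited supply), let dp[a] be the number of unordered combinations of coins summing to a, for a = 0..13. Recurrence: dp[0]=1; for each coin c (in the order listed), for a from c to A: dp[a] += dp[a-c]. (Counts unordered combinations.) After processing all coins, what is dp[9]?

after  coin     0     1     2     3     4     5     6     7     8     9    10    11    12    13
          1     1     1     1     1     1     1     1     1     1     1     1     1     1     1
          5     1     1     1     1     1     2     2     2     2     2     3     3     3     3
          7     1     1     1     1     1     2     2     3     3     3     4     4     5     5

3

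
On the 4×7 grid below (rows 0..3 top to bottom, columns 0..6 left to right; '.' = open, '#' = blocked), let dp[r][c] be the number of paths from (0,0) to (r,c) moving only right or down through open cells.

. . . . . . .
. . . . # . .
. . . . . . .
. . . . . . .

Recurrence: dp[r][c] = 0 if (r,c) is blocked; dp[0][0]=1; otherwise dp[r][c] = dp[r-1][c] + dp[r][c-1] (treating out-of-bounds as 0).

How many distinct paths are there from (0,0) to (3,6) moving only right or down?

54

r\c   0   1   2   3   4   5   6
  0   1   1   1   1   1   1   1
  1   1   2   3   4   0   1   2
  2   1   3   6  10  10  11  13
  3   1   4  10  20  30  41  54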